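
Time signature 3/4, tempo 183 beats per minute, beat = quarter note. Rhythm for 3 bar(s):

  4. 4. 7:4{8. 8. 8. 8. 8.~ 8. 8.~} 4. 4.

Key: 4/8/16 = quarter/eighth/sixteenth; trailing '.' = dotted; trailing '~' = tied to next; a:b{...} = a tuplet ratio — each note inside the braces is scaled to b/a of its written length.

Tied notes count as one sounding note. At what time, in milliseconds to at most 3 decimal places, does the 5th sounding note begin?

note 5 onset = 27/7b = 1264.637ms

1. 0.0ms @ 0 + 491.803ms (3/2)
2. 491.803ms @ 3/2 + 491.803ms (3/2)
3. 983.607ms @ 3 + 140.515ms (3/7)
4. 1124.122ms @ 24/7 + 140.515ms (3/7)
5. 1264.637ms @ 27/7 + 140.515ms (3/7)
6. 1405.152ms @ 30/7 + 140.515ms (3/7)
7. 1545.667ms @ 33/7 + 281.03ms (6/7)
8. 1826.698ms @ 39/7 + 632.319ms (27/14)
9. 2459.016ms @ 15/2 + 491.803ms (3/2)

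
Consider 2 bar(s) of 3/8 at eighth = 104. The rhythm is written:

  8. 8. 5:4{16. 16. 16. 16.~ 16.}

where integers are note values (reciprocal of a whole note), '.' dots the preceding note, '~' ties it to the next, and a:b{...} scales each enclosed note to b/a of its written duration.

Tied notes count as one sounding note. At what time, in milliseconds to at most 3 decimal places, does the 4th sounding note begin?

1. 0.0ms @ 0 + 865.385ms (3/2)
2. 865.385ms @ 3/2 + 865.385ms (3/2)
3. 1730.769ms @ 3 + 346.154ms (3/5)
4. 2076.923ms @ 18/5 + 346.154ms (3/5)
5. 2423.077ms @ 21/5 + 346.154ms (3/5)
6. 2769.231ms @ 24/5 + 692.308ms (6/5)

note 4 onset = 18/5b = 2076.923ms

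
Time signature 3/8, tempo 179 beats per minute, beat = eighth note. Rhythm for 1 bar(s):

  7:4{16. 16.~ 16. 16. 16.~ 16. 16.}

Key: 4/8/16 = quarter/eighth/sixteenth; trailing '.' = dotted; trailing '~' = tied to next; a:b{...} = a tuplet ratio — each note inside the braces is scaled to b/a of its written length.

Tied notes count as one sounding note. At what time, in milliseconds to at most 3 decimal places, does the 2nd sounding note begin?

1. 0.0ms @ 0 + 143.655ms (3/7)
2. 143.655ms @ 3/7 + 287.31ms (6/7)
3. 430.966ms @ 9/7 + 143.655ms (3/7)
4. 574.621ms @ 12/7 + 287.31ms (6/7)
5. 861.931ms @ 18/7 + 143.655ms (3/7)

note 2 onset = 3/7b = 143.655ms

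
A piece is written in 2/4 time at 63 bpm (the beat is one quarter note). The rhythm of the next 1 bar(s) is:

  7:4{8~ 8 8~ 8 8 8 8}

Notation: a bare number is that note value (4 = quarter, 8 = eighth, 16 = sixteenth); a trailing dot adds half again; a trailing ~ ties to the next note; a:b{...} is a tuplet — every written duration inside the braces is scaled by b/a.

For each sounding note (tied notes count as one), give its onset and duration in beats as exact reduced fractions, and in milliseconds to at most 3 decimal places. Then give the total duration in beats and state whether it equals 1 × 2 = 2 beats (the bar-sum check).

1) 0.0ms=0b +544.218ms=4/7b
2) 544.218ms=4/7b +544.218ms=4/7b
3) 1088.435ms=8/7b +272.109ms=2/7b
4) 1360.544ms=10/7b +272.109ms=2/7b
5) 1632.653ms=12/7b +272.109ms=2/7b
Σ=2b of 2 (63bpm 2/4) — PASS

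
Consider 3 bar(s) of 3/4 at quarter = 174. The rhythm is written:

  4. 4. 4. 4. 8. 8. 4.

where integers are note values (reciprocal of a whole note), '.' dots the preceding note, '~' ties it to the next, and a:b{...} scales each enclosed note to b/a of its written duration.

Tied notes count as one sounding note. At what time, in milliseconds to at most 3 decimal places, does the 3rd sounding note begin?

1. 0.0ms @ 0 + 517.241ms (3/2)
2. 517.241ms @ 3/2 + 517.241ms (3/2)
3. 1034.483ms @ 3 + 517.241ms (3/2)
4. 1551.724ms @ 9/2 + 517.241ms (3/2)
5. 2068.966ms @ 6 + 258.621ms (3/4)
6. 2327.586ms @ 27/4 + 258.621ms (3/4)
7. 2586.207ms @ 15/2 + 517.241ms (3/2)

note 3 onset = 3b = 1034.483ms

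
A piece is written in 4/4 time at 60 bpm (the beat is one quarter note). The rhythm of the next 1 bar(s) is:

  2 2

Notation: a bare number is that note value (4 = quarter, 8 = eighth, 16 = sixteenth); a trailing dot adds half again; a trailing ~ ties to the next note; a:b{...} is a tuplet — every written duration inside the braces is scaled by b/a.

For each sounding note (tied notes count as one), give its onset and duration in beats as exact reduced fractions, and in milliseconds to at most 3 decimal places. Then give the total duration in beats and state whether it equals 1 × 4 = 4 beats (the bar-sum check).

1) 0.0ms=0b +2000.0ms=2b
2) 2000.0ms=2b +2000.0ms=2b
Σ=4b of 4 (60bpm 4/4) — PASS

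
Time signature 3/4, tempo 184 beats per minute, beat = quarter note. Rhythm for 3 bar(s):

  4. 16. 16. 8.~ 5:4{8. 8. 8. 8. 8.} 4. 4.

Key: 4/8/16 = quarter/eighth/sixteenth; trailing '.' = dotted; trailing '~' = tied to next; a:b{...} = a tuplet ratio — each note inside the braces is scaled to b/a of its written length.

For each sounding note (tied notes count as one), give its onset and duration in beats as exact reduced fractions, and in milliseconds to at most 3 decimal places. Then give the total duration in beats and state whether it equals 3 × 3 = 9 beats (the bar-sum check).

1) 0.0ms=0b +489.13ms=3/2b
2) 489.13ms=3/2b +122.283ms=3/8b
3) 611.413ms=15/8b +122.283ms=3/8b
4) 733.696ms=9/4b +440.217ms=27/20b
5) 1173.913ms=18/5b +195.652ms=3/5b
6) 1369.565ms=21/5b +195.652ms=3/5b
7) 1565.217ms=24/5b +195.652ms=3/5b
8) 1760.87ms=27/5b +195.652ms=3/5b
9) 1956.522ms=6b +489.13ms=3/2b
10) 2445.652ms=15/2b +489.13ms=3/2b
Σ=9b of 9 (184bpm 3/4) — PASS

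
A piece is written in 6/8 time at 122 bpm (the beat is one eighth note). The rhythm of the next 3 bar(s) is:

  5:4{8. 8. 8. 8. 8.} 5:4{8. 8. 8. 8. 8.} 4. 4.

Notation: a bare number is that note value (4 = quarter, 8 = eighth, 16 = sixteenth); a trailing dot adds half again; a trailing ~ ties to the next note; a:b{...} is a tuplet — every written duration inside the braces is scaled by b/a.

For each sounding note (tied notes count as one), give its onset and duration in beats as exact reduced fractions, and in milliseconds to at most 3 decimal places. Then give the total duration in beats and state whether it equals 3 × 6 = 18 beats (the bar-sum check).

1) 0.0ms=0b +590.164ms=6/5b
2) 590.164ms=6/5b +590.164ms=6/5b
3) 1180.328ms=12/5b +590.164ms=6/5b
4) 1770.492ms=18/5b +590.164ms=6/5b
5) 2360.656ms=24/5b +590.164ms=6/5b
6) 2950.82ms=6b +590.164ms=6/5b
7) 3540.984ms=36/5b +590.164ms=6/5b
8) 4131.148ms=42/5b +590.164ms=6/5b
9) 4721.311ms=48/5b +590.164ms=6/5b
10) 5311.475ms=54/5b +590.164ms=6/5b
11) 5901.639ms=12b +1475.41ms=3b
12) 7377.049ms=15b +1475.41ms=3b
Σ=18b of 18 (122bpm 6/8) — PASS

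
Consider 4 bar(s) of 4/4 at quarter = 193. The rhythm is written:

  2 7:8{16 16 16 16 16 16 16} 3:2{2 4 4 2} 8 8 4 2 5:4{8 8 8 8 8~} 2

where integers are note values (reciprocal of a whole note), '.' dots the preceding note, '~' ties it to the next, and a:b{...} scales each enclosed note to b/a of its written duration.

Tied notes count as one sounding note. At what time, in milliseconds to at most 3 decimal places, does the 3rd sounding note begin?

1. 0.0ms @ 0 + 621.762ms (2)
2. 621.762ms @ 2 + 88.823ms (2/7)
3. 710.585ms @ 16/7 + 88.823ms (2/7)
4. 799.408ms @ 18/7 + 88.823ms (2/7)
5. 888.231ms @ 20/7 + 88.823ms (2/7)
6. 977.054ms @ 22/7 + 88.823ms (2/7)
7. 1065.877ms @ 24/7 + 88.823ms (2/7)
8. 1154.7ms @ 26/7 + 88.823ms (2/7)
9. 1243.523ms @ 4 + 414.508ms (4/3)
10. 1658.031ms @ 16/3 + 207.254ms (2/3)
11. 1865.285ms @ 6 + 207.254ms (2/3)
12. 2072.539ms @ 20/3 + 414.508ms (4/3)
13. 2487.047ms @ 8 + 155.44ms (1/2)
14. 2642.487ms @ 17/2 + 155.44ms (1/2)
15. 2797.927ms @ 9 + 310.881ms (1)
16. 3108.808ms @ 10 + 621.762ms (2)
17. 3730.57ms @ 12 + 124.352ms (2/5)
18. 3854.922ms @ 62/5 + 124.352ms (2/5)
19. 3979.275ms @ 64/5 + 124.352ms (2/5)
20. 4103.627ms @ 66/5 + 124.352ms (2/5)
21. 4227.979ms @ 68/5 + 746.114ms (12/5)

note 3 onset = 16/7b = 710.585ms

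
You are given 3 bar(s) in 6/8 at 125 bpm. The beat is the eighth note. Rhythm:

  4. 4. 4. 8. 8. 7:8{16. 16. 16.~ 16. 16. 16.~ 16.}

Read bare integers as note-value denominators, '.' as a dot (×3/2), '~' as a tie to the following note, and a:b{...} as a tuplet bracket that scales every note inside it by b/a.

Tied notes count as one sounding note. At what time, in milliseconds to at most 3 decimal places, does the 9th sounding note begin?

1. 0.0ms @ 0 + 1440.0ms (3)
2. 1440.0ms @ 3 + 1440.0ms (3)
3. 2880.0ms @ 6 + 1440.0ms (3)
4. 4320.0ms @ 9 + 720.0ms (3/2)
5. 5040.0ms @ 21/2 + 720.0ms (3/2)
6. 5760.0ms @ 12 + 411.429ms (6/7)
7. 6171.429ms @ 90/7 + 411.429ms (6/7)
8. 6582.857ms @ 96/7 + 822.857ms (12/7)
9. 7405.714ms @ 108/7 + 411.429ms (6/7)
10. 7817.143ms @ 114/7 + 822.857ms (12/7)

note 9 onset = 108/7b = 7405.714ms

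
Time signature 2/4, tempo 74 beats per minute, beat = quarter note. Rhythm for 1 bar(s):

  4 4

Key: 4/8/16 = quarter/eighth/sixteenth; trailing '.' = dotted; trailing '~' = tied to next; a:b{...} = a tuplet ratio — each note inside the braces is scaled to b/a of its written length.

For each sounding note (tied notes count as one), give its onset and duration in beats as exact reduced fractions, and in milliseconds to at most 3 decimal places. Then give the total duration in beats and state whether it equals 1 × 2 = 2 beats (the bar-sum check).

1) 0.0ms=0b +810.811ms=1b
2) 810.811ms=1b +810.811ms=1b
Σ=2b of 2 (74bpm 2/4) — PASS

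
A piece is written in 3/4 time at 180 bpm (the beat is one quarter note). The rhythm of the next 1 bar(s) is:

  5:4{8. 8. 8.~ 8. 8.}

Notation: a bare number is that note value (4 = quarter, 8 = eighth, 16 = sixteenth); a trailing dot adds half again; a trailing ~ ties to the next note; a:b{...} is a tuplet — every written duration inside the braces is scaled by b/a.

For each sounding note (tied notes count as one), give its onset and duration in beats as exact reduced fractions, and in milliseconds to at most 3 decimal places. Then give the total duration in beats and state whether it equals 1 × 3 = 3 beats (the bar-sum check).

1) 0.0ms=0b +200.0ms=3/5b
2) 200.0ms=3/5b +200.0ms=3/5b
3) 400.0ms=6/5b +400.0ms=6/5b
4) 800.0ms=12/5b +200.0ms=3/5b
Σ=3b of 3 (180bpm 3/4) — PASS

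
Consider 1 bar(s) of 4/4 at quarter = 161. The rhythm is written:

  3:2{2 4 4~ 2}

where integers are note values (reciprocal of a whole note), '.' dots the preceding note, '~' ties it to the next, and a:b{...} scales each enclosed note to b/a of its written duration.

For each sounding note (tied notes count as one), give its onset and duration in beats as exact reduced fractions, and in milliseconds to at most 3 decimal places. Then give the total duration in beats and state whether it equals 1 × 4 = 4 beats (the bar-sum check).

1) 0.0ms=0b +496.894ms=4/3b
2) 496.894ms=4/3b +248.447ms=2/3b
3) 745.342ms=2b +745.342ms=2b
Σ=4b of 4 (161bpm 4/4) — PASS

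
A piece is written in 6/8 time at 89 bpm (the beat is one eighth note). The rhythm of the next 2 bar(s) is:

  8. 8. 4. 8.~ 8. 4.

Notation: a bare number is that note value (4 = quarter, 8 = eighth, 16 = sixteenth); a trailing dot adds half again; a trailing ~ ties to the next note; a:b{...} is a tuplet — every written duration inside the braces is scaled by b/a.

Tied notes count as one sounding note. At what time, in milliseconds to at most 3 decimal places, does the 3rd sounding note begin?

note 3 onset = 3b = 2022.472ms

1. 0.0ms @ 0 + 1011.236ms (3/2)
2. 1011.236ms @ 3/2 + 1011.236ms (3/2)
3. 2022.472ms @ 3 + 2022.472ms (3)
4. 4044.944ms @ 6 + 2022.472ms (3)
5. 6067.416ms @ 9 + 2022.472ms (3)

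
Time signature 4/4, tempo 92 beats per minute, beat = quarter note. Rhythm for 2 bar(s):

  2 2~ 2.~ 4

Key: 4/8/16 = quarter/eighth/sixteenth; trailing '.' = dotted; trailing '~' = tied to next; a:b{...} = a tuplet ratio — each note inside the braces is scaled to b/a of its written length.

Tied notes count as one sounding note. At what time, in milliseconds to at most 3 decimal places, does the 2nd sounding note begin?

note 2 onset = 2b = 1304.348ms

1. 0.0ms @ 0 + 1304.348ms (2)
2. 1304.348ms @ 2 + 3913.043ms (6)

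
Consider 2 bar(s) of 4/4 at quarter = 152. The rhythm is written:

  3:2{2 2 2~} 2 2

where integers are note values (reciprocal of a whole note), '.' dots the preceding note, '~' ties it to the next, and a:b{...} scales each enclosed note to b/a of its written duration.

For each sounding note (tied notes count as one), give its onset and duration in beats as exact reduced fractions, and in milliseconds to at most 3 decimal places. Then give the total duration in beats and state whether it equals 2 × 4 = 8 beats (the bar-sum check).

1) 0.0ms=0b +526.316ms=4/3b
2) 526.316ms=4/3b +526.316ms=4/3b
3) 1052.632ms=8/3b +1315.789ms=10/3b
4) 2368.421ms=6b +789.474ms=2b
Σ=8b of 8 (152bpm 4/4) — PASS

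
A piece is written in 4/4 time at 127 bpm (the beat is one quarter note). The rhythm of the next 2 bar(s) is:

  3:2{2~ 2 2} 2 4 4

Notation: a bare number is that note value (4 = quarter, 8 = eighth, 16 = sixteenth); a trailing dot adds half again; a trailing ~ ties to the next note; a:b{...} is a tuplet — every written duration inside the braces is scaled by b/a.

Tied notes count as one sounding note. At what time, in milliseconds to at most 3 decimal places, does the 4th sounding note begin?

note 4 onset = 6b = 2834.646ms

1. 0.0ms @ 0 + 1259.843ms (8/3)
2. 1259.843ms @ 8/3 + 629.921ms (4/3)
3. 1889.764ms @ 4 + 944.882ms (2)
4. 2834.646ms @ 6 + 472.441ms (1)
5. 3307.087ms @ 7 + 472.441ms (1)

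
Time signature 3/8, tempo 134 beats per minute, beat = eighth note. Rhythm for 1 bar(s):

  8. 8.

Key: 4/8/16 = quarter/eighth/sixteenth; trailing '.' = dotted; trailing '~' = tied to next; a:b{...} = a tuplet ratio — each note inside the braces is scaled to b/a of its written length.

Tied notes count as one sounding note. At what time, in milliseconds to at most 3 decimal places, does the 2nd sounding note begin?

1. 0.0ms @ 0 + 671.642ms (3/2)
2. 671.642ms @ 3/2 + 671.642ms (3/2)

note 2 onset = 3/2b = 671.642ms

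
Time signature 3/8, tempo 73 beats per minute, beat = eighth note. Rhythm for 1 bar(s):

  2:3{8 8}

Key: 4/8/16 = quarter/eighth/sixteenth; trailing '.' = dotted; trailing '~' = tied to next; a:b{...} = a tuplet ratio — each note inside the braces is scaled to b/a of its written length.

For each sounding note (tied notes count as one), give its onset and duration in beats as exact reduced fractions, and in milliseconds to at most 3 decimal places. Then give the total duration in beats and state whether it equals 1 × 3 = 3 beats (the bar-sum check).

1) 0.0ms=0b +1232.877ms=3/2b
2) 1232.877ms=3/2b +1232.877ms=3/2b
Σ=3b of 3 (73bpm 3/8) — PASS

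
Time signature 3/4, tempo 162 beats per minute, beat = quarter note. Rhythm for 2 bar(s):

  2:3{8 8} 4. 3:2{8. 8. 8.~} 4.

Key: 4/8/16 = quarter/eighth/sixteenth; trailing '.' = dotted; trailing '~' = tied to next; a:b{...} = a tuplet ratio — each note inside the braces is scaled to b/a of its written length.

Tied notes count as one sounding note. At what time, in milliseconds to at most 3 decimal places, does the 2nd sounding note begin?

1. 0.0ms @ 0 + 277.778ms (3/4)
2. 277.778ms @ 3/4 + 277.778ms (3/4)
3. 555.556ms @ 3/2 + 555.556ms (3/2)
4. 1111.111ms @ 3 + 185.185ms (1/2)
5. 1296.296ms @ 7/2 + 185.185ms (1/2)
6. 1481.481ms @ 4 + 740.741ms (2)

note 2 onset = 3/4b = 277.778ms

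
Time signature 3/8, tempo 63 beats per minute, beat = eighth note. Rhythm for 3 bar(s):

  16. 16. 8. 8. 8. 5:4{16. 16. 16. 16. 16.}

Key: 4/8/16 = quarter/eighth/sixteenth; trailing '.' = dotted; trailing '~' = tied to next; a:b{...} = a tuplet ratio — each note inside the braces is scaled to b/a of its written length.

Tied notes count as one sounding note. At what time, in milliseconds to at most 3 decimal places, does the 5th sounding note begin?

note 5 onset = 9/2b = 4285.714ms

1. 0.0ms @ 0 + 714.286ms (3/4)
2. 714.286ms @ 3/4 + 714.286ms (3/4)
3. 1428.571ms @ 3/2 + 1428.571ms (3/2)
4. 2857.143ms @ 3 + 1428.571ms (3/2)
5. 4285.714ms @ 9/2 + 1428.571ms (3/2)
6. 5714.286ms @ 6 + 571.429ms (3/5)
7. 6285.714ms @ 33/5 + 571.429ms (3/5)
8. 6857.143ms @ 36/5 + 571.429ms (3/5)
9. 7428.571ms @ 39/5 + 571.429ms (3/5)
10. 8000.0ms @ 42/5 + 571.429ms (3/5)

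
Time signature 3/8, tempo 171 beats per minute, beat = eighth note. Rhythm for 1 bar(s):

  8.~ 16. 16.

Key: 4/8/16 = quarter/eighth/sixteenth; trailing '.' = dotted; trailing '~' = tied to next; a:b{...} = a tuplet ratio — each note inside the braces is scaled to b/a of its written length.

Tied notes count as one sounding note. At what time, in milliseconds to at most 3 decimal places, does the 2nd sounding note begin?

note 2 onset = 9/4b = 789.474ms

1. 0.0ms @ 0 + 789.474ms (9/4)
2. 789.474ms @ 9/4 + 263.158ms (3/4)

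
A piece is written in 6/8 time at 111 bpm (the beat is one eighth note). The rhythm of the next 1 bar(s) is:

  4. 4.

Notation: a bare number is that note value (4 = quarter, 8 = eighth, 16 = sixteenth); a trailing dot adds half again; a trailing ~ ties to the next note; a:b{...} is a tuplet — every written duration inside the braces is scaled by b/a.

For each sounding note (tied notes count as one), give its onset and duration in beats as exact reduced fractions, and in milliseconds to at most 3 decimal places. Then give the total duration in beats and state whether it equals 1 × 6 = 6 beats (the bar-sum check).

1) 0.0ms=0b +1621.622ms=3b
2) 1621.622ms=3b +1621.622ms=3b
Σ=6b of 6 (111bpm 6/8) — PASS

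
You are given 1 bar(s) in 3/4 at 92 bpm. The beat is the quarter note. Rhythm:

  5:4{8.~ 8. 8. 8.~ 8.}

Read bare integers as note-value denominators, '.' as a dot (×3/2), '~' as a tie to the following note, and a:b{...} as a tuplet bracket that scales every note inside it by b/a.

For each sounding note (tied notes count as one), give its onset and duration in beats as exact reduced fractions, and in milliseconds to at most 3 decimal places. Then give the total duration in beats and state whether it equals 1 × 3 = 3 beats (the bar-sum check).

1) 0.0ms=0b +782.609ms=6/5b
2) 782.609ms=6/5b +391.304ms=3/5b
3) 1173.913ms=9/5b +782.609ms=6/5b
Σ=3b of 3 (92bpm 3/4) — PASS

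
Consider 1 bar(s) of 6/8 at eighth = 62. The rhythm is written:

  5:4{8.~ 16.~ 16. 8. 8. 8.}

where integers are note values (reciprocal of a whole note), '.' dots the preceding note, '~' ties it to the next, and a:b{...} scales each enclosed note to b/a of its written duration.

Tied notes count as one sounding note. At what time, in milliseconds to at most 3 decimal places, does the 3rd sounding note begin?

1. 0.0ms @ 0 + 2322.581ms (12/5)
2. 2322.581ms @ 12/5 + 1161.29ms (6/5)
3. 3483.871ms @ 18/5 + 1161.29ms (6/5)
4. 4645.161ms @ 24/5 + 1161.29ms (6/5)

note 3 onset = 18/5b = 3483.871ms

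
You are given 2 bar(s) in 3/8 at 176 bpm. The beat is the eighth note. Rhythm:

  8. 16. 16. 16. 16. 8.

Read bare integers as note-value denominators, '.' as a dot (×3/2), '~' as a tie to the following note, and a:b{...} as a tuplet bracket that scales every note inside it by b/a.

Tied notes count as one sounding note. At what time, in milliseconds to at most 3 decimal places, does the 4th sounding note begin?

1. 0.0ms @ 0 + 511.364ms (3/2)
2. 511.364ms @ 3/2 + 255.682ms (3/4)
3. 767.045ms @ 9/4 + 255.682ms (3/4)
4. 1022.727ms @ 3 + 255.682ms (3/4)
5. 1278.409ms @ 15/4 + 255.682ms (3/4)
6. 1534.091ms @ 9/2 + 511.364ms (3/2)

note 4 onset = 3b = 1022.727ms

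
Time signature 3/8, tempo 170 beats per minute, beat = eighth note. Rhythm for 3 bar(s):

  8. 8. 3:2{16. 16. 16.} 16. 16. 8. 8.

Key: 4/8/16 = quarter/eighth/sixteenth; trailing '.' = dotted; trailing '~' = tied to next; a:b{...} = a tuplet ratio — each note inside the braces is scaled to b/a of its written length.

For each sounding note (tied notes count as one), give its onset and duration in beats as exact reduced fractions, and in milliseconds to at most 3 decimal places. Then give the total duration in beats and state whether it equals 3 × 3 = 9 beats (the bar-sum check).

1) 0.0ms=0b +529.412ms=3/2b
2) 529.412ms=3/2b +529.412ms=3/2b
3) 1058.824ms=3b +176.471ms=1/2b
4) 1235.294ms=7/2b +176.471ms=1/2b
5) 1411.765ms=4b +176.471ms=1/2b
6) 1588.235ms=9/2b +264.706ms=3/4b
7) 1852.941ms=21/4b +264.706ms=3/4b
8) 2117.647ms=6b +529.412ms=3/2b
9) 2647.059ms=15/2b +529.412ms=3/2b
Σ=9b of 9 (170bpm 3/8) — PASS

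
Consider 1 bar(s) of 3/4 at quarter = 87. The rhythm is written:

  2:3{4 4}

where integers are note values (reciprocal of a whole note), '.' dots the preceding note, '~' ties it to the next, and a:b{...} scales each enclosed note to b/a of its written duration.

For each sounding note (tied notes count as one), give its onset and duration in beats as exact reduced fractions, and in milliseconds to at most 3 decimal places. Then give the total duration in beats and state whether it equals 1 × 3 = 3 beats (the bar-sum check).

1) 0.0ms=0b +1034.483ms=3/2b
2) 1034.483ms=3/2b +1034.483ms=3/2b
Σ=3b of 3 (87bpm 3/4) — PASS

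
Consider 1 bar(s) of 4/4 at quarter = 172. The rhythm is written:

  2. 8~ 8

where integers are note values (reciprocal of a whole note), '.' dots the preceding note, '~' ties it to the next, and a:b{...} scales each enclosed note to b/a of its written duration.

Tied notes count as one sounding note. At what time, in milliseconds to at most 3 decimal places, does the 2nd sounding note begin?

1. 0.0ms @ 0 + 1046.512ms (3)
2. 1046.512ms @ 3 + 348.837ms (1)

note 2 onset = 3b = 1046.512ms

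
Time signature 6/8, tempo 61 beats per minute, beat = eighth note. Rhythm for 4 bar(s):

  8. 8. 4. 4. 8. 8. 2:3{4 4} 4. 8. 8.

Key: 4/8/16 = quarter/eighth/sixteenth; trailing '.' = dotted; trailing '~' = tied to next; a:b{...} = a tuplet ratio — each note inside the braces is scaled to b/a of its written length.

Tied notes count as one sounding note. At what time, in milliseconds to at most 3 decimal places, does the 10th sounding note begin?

note 10 onset = 21b = 20655.738ms

1. 0.0ms @ 0 + 1475.41ms (3/2)
2. 1475.41ms @ 3/2 + 1475.41ms (3/2)
3. 2950.82ms @ 3 + 2950.82ms (3)
4. 5901.639ms @ 6 + 2950.82ms (3)
5. 8852.459ms @ 9 + 1475.41ms (3/2)
6. 10327.869ms @ 21/2 + 1475.41ms (3/2)
7. 11803.279ms @ 12 + 2950.82ms (3)
8. 14754.098ms @ 15 + 2950.82ms (3)
9. 17704.918ms @ 18 + 2950.82ms (3)
10. 20655.738ms @ 21 + 1475.41ms (3/2)
11. 22131.148ms @ 45/2 + 1475.41ms (3/2)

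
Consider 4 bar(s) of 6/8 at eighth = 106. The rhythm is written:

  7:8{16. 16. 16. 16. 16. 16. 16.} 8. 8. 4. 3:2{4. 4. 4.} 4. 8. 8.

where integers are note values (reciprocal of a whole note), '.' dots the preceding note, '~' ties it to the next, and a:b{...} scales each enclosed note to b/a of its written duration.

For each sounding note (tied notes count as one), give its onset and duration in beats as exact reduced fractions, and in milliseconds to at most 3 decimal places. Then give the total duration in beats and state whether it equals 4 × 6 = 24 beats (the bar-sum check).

1) 0.0ms=0b +485.175ms=6/7b
2) 485.175ms=6/7b +485.175ms=6/7b
3) 970.35ms=12/7b +485.175ms=6/7b
4) 1455.526ms=18/7b +485.175ms=6/7b
5) 1940.701ms=24/7b +485.175ms=6/7b
6) 2425.876ms=30/7b +485.175ms=6/7b
7) 2911.051ms=36/7b +485.175ms=6/7b
8) 3396.226ms=6b +849.057ms=3/2b
9) 4245.283ms=15/2b +849.057ms=3/2b
10) 5094.34ms=9b +1698.113ms=3b
11) 6792.453ms=12b +1132.075ms=2b
12) 7924.528ms=14b +1132.075ms=2b
13) 9056.604ms=16b +1132.075ms=2b
14) 10188.679ms=18b +1698.113ms=3b
15) 11886.792ms=21b +849.057ms=3/2b
16) 12735.849ms=45/2b +849.057ms=3/2b
Σ=24b of 24 (106bpm 6/8) — PASS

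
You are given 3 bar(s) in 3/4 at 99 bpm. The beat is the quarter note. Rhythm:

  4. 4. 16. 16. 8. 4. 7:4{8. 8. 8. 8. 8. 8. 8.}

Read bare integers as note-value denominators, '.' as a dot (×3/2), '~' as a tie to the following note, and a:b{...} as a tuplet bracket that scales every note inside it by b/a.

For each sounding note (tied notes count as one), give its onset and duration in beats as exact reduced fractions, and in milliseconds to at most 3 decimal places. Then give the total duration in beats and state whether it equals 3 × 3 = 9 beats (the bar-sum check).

1) 0.0ms=0b +909.091ms=3/2b
2) 909.091ms=3/2b +909.091ms=3/2b
3) 1818.182ms=3b +227.273ms=3/8b
4) 2045.455ms=27/8b +227.273ms=3/8b
5) 2272.727ms=15/4b +454.545ms=3/4b
6) 2727.273ms=9/2b +909.091ms=3/2b
7) 3636.364ms=6b +259.74ms=3/7b
8) 3896.104ms=45/7b +259.74ms=3/7b
9) 4155.844ms=48/7b +259.74ms=3/7b
10) 4415.584ms=51/7b +259.74ms=3/7b
11) 4675.325ms=54/7b +259.74ms=3/7b
12) 4935.065ms=57/7b +259.74ms=3/7b
13) 5194.805ms=60/7b +259.74ms=3/7b
Σ=9b of 9 (99bpm 3/4) — PASS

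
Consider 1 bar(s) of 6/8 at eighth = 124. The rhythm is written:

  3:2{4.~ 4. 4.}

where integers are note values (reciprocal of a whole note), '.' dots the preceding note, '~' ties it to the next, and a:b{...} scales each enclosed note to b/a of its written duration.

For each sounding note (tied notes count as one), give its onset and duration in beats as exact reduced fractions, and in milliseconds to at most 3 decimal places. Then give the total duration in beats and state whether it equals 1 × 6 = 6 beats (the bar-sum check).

1) 0.0ms=0b +1935.484ms=4b
2) 1935.484ms=4b +967.742ms=2b
Σ=6b of 6 (124bpm 6/8) — PASS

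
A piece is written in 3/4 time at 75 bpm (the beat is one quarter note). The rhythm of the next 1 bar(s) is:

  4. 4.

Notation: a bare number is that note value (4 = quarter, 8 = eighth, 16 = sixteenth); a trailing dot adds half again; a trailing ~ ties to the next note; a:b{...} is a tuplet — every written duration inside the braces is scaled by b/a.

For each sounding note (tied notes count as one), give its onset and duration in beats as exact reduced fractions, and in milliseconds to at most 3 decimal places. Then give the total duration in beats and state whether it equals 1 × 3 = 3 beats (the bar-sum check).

1) 0.0ms=0b +1200.0ms=3/2b
2) 1200.0ms=3/2b +1200.0ms=3/2b
Σ=3b of 3 (75bpm 3/4) — PASS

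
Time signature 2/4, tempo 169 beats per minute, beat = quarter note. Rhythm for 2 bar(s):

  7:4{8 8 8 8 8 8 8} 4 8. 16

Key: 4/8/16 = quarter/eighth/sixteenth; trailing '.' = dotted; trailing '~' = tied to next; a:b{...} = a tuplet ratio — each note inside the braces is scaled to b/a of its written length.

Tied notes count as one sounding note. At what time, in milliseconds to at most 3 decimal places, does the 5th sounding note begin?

1. 0.0ms @ 0 + 101.437ms (2/7)
2. 101.437ms @ 2/7 + 101.437ms (2/7)
3. 202.874ms @ 4/7 + 101.437ms (2/7)
4. 304.311ms @ 6/7 + 101.437ms (2/7)
5. 405.748ms @ 8/7 + 101.437ms (2/7)
6. 507.185ms @ 10/7 + 101.437ms (2/7)
7. 608.622ms @ 12/7 + 101.437ms (2/7)
8. 710.059ms @ 2 + 355.03ms (1)
9. 1065.089ms @ 3 + 266.272ms (3/4)
10. 1331.361ms @ 15/4 + 88.757ms (1/4)

note 5 onset = 8/7b = 405.748ms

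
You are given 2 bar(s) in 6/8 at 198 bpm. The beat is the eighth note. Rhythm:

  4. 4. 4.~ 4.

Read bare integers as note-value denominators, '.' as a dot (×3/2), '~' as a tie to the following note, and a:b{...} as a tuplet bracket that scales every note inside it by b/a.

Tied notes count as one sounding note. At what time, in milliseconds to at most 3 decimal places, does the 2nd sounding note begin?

note 2 onset = 3b = 909.091ms

1. 0.0ms @ 0 + 909.091ms (3)
2. 909.091ms @ 3 + 909.091ms (3)
3. 1818.182ms @ 6 + 1818.182ms (6)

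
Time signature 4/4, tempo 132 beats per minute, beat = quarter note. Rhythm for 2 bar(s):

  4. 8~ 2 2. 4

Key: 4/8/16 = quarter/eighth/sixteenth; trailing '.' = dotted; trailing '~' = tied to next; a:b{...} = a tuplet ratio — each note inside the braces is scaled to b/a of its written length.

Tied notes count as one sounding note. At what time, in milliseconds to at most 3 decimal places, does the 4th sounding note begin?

note 4 onset = 7b = 3181.818ms

1. 0.0ms @ 0 + 681.818ms (3/2)
2. 681.818ms @ 3/2 + 1136.364ms (5/2)
3. 1818.182ms @ 4 + 1363.636ms (3)
4. 3181.818ms @ 7 + 454.545ms (1)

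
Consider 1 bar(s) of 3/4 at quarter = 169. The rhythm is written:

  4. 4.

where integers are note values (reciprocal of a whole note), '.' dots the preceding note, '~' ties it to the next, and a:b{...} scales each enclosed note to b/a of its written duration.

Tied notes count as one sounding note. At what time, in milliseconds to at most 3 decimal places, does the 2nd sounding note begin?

1. 0.0ms @ 0 + 532.544ms (3/2)
2. 532.544ms @ 3/2 + 532.544ms (3/2)

note 2 onset = 3/2b = 532.544ms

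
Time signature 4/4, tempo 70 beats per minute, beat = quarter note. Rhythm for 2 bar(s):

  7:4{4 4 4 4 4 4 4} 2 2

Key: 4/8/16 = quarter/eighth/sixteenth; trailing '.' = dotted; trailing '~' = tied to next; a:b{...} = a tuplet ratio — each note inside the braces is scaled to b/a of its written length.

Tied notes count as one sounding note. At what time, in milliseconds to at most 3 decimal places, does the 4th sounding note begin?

1. 0.0ms @ 0 + 489.796ms (4/7)
2. 489.796ms @ 4/7 + 489.796ms (4/7)
3. 979.592ms @ 8/7 + 489.796ms (4/7)
4. 1469.388ms @ 12/7 + 489.796ms (4/7)
5. 1959.184ms @ 16/7 + 489.796ms (4/7)
6. 2448.98ms @ 20/7 + 489.796ms (4/7)
7. 2938.776ms @ 24/7 + 489.796ms (4/7)
8. 3428.571ms @ 4 + 1714.286ms (2)
9. 5142.857ms @ 6 + 1714.286ms (2)

note 4 onset = 12/7b = 1469.388ms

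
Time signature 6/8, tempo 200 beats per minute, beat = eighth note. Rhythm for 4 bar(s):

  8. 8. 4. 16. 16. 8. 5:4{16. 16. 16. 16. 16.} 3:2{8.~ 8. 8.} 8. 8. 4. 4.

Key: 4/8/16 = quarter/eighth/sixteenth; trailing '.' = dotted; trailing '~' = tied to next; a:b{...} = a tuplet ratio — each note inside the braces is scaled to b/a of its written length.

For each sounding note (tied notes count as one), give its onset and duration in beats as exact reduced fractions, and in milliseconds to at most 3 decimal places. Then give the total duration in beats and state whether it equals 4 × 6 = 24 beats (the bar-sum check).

1) 0.0ms=0b +450.0ms=3/2b
2) 450.0ms=3/2b +450.0ms=3/2b
3) 900.0ms=3b +900.0ms=3b
4) 1800.0ms=6b +225.0ms=3/4b
5) 2025.0ms=27/4b +225.0ms=3/4b
6) 2250.0ms=15/2b +450.0ms=3/2b
7) 2700.0ms=9b +180.0ms=3/5b
8) 2880.0ms=48/5b +180.0ms=3/5b
9) 3060.0ms=51/5b +180.0ms=3/5b
10) 3240.0ms=54/5b +180.0ms=3/5b
11) 3420.0ms=57/5b +180.0ms=3/5b
12) 3600.0ms=12b +600.0ms=2b
13) 4200.0ms=14b +300.0ms=1b
14) 4500.0ms=15b +450.0ms=3/2b
15) 4950.0ms=33/2b +450.0ms=3/2b
16) 5400.0ms=18b +900.0ms=3b
17) 6300.0ms=21b +900.0ms=3b
Σ=24b of 24 (200bpm 6/8) — PASS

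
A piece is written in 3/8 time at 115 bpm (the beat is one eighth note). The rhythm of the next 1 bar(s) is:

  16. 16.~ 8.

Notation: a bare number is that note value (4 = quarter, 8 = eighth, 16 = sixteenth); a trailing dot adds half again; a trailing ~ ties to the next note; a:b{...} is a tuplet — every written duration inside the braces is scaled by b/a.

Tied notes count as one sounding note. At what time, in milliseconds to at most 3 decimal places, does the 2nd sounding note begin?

note 2 onset = 3/4b = 391.304ms

1. 0.0ms @ 0 + 391.304ms (3/4)
2. 391.304ms @ 3/4 + 1173.913ms (9/4)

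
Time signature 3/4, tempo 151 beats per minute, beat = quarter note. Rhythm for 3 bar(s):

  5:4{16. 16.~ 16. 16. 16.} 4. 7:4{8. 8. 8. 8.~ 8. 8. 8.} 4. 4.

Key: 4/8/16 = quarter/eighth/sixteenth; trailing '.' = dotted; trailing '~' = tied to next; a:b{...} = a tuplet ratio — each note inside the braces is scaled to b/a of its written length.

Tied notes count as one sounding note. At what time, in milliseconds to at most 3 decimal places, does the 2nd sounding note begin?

1. 0.0ms @ 0 + 119.205ms (3/10)
2. 119.205ms @ 3/10 + 238.411ms (3/5)
3. 357.616ms @ 9/10 + 119.205ms (3/10)
4. 476.821ms @ 6/5 + 119.205ms (3/10)
5. 596.026ms @ 3/2 + 596.026ms (3/2)
6. 1192.053ms @ 3 + 170.293ms (3/7)
7. 1362.346ms @ 24/7 + 170.293ms (3/7)
8. 1532.64ms @ 27/7 + 170.293ms (3/7)
9. 1702.933ms @ 30/7 + 340.587ms (6/7)
10. 2043.519ms @ 36/7 + 170.293ms (3/7)
11. 2213.813ms @ 39/7 + 170.293ms (3/7)
12. 2384.106ms @ 6 + 596.026ms (3/2)
13. 2980.132ms @ 15/2 + 596.026ms (3/2)

note 2 onset = 3/10b = 119.205ms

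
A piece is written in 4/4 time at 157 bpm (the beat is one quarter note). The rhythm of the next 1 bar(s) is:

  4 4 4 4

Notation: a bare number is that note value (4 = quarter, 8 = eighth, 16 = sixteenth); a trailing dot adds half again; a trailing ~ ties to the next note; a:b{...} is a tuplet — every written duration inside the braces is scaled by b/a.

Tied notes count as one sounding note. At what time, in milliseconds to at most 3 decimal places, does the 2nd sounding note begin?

1. 0.0ms @ 0 + 382.166ms (1)
2. 382.166ms @ 1 + 382.166ms (1)
3. 764.331ms @ 2 + 382.166ms (1)
4. 1146.497ms @ 3 + 382.166ms (1)

note 2 onset = 1b = 382.166ms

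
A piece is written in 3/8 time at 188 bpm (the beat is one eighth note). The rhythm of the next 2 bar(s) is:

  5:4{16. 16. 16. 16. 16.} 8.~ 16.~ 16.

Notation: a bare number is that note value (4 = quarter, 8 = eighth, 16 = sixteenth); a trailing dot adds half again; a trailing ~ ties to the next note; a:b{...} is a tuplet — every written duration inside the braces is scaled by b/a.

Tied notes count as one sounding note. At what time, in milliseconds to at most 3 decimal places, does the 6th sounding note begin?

1. 0.0ms @ 0 + 191.489ms (3/5)
2. 191.489ms @ 3/5 + 191.489ms (3/5)
3. 382.979ms @ 6/5 + 191.489ms (3/5)
4. 574.468ms @ 9/5 + 191.489ms (3/5)
5. 765.957ms @ 12/5 + 191.489ms (3/5)
6. 957.447ms @ 3 + 957.447ms (3)

note 6 onset = 3b = 957.447ms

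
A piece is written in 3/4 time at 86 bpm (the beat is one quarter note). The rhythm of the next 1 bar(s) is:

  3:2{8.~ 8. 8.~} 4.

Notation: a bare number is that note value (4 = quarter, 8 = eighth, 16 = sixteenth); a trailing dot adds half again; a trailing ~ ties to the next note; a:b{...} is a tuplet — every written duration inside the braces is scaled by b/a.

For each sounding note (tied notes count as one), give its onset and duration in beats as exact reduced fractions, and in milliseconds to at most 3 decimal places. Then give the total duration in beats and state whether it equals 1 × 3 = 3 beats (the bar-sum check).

1) 0.0ms=0b +697.674ms=1b
2) 697.674ms=1b +1395.349ms=2b
Σ=3b of 3 (86bpm 3/4) — PASS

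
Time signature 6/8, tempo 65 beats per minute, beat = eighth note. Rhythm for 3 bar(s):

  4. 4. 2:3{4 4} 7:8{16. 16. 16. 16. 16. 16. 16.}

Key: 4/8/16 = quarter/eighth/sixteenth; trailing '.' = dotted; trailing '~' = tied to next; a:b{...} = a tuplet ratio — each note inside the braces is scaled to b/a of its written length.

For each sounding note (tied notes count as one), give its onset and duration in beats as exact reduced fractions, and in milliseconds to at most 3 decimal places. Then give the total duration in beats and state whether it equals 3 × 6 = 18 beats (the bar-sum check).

1) 0.0ms=0b +2769.231ms=3b
2) 2769.231ms=3b +2769.231ms=3b
3) 5538.462ms=6b +2769.231ms=3b
4) 8307.692ms=9b +2769.231ms=3b
5) 11076.923ms=12b +791.209ms=6/7b
6) 11868.132ms=90/7b +791.209ms=6/7b
7) 12659.341ms=96/7b +791.209ms=6/7b
8) 13450.549ms=102/7b +791.209ms=6/7b
9) 14241.758ms=108/7b +791.209ms=6/7b
10) 15032.967ms=114/7b +791.209ms=6/7b
11) 15824.176ms=120/7b +791.209ms=6/7b
Σ=18b of 18 (65bpm 6/8) — PASS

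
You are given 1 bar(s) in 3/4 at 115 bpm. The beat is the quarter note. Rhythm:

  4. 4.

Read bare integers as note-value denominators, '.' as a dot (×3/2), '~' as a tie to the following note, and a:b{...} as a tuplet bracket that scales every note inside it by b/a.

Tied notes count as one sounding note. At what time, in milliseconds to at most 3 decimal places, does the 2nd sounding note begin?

note 2 onset = 3/2b = 782.609ms

1. 0.0ms @ 0 + 782.609ms (3/2)
2. 782.609ms @ 3/2 + 782.609ms (3/2)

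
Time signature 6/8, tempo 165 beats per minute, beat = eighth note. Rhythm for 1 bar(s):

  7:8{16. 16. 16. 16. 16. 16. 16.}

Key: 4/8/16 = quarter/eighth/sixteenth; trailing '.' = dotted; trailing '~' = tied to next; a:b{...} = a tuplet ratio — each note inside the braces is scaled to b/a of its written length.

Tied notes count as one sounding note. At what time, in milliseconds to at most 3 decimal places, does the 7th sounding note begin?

1. 0.0ms @ 0 + 311.688ms (6/7)
2. 311.688ms @ 6/7 + 311.688ms (6/7)
3. 623.377ms @ 12/7 + 311.688ms (6/7)
4. 935.065ms @ 18/7 + 311.688ms (6/7)
5. 1246.753ms @ 24/7 + 311.688ms (6/7)
6. 1558.442ms @ 30/7 + 311.688ms (6/7)
7. 1870.13ms @ 36/7 + 311.688ms (6/7)

note 7 onset = 36/7b = 1870.13ms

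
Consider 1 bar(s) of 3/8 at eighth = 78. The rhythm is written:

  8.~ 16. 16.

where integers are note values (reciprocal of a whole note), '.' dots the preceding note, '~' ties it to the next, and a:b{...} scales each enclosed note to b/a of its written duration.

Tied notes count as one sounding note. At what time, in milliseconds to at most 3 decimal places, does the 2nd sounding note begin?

note 2 onset = 9/4b = 1730.769ms

1. 0.0ms @ 0 + 1730.769ms (9/4)
2. 1730.769ms @ 9/4 + 576.923ms (3/4)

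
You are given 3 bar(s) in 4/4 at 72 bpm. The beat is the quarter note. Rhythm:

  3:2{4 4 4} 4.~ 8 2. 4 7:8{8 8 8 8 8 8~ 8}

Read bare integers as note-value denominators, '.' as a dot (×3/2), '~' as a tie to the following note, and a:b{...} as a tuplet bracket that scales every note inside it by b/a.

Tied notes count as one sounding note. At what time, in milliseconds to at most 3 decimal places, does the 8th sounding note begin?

note 8 onset = 60/7b = 7142.857ms

1. 0.0ms @ 0 + 555.556ms (2/3)
2. 555.556ms @ 2/3 + 555.556ms (2/3)
3. 1111.111ms @ 4/3 + 555.556ms (2/3)
4. 1666.667ms @ 2 + 1666.667ms (2)
5. 3333.333ms @ 4 + 2500.0ms (3)
6. 5833.333ms @ 7 + 833.333ms (1)
7. 6666.667ms @ 8 + 476.19ms (4/7)
8. 7142.857ms @ 60/7 + 476.19ms (4/7)
9. 7619.048ms @ 64/7 + 476.19ms (4/7)
10. 8095.238ms @ 68/7 + 476.19ms (4/7)
11. 8571.429ms @ 72/7 + 476.19ms (4/7)
12. 9047.619ms @ 76/7 + 952.381ms (8/7)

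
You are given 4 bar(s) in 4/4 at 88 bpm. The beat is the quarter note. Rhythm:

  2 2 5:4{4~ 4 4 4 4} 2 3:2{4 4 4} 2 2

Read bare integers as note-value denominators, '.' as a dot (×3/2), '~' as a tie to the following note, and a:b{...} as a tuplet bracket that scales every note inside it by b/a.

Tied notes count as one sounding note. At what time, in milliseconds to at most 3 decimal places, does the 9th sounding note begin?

note 9 onset = 32/3b = 7272.727ms

1. 0.0ms @ 0 + 1363.636ms (2)
2. 1363.636ms @ 2 + 1363.636ms (2)
3. 2727.273ms @ 4 + 1090.909ms (8/5)
4. 3818.182ms @ 28/5 + 545.455ms (4/5)
5. 4363.636ms @ 32/5 + 545.455ms (4/5)
6. 4909.091ms @ 36/5 + 545.455ms (4/5)
7. 5454.545ms @ 8 + 1363.636ms (2)
8. 6818.182ms @ 10 + 454.545ms (2/3)
9. 7272.727ms @ 32/3 + 454.545ms (2/3)
10. 7727.273ms @ 34/3 + 454.545ms (2/3)
11. 8181.818ms @ 12 + 1363.636ms (2)
12. 9545.455ms @ 14 + 1363.636ms (2)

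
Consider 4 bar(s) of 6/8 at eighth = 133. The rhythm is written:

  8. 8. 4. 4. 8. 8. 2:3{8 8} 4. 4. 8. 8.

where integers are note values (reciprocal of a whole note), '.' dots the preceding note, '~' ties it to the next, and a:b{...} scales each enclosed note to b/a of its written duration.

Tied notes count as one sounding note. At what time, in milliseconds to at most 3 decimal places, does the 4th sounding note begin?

1. 0.0ms @ 0 + 676.692ms (3/2)
2. 676.692ms @ 3/2 + 676.692ms (3/2)
3. 1353.383ms @ 3 + 1353.383ms (3)
4. 2706.767ms @ 6 + 1353.383ms (3)
5. 4060.15ms @ 9 + 676.692ms (3/2)
6. 4736.842ms @ 21/2 + 676.692ms (3/2)
7. 5413.534ms @ 12 + 676.692ms (3/2)
8. 6090.226ms @ 27/2 + 676.692ms (3/2)
9. 6766.917ms @ 15 + 1353.383ms (3)
10. 8120.301ms @ 18 + 1353.383ms (3)
11. 9473.684ms @ 21 + 676.692ms (3/2)
12. 10150.376ms @ 45/2 + 676.692ms (3/2)

note 4 onset = 6b = 2706.767ms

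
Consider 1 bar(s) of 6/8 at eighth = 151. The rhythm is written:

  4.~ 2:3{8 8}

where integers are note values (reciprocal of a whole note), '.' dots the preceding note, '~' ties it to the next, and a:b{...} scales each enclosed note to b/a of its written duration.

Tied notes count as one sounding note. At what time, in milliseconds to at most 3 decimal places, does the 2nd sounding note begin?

note 2 onset = 9/2b = 1788.079ms

1. 0.0ms @ 0 + 1788.079ms (9/2)
2. 1788.079ms @ 9/2 + 596.026ms (3/2)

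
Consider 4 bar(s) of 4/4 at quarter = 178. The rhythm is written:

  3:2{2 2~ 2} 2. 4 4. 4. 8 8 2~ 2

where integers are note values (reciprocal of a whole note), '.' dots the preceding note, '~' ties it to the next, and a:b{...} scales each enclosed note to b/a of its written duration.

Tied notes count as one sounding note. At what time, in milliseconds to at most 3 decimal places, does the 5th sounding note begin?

note 5 onset = 8b = 2696.629ms

1. 0.0ms @ 0 + 449.438ms (4/3)
2. 449.438ms @ 4/3 + 898.876ms (8/3)
3. 1348.315ms @ 4 + 1011.236ms (3)
4. 2359.551ms @ 7 + 337.079ms (1)
5. 2696.629ms @ 8 + 505.618ms (3/2)
6. 3202.247ms @ 19/2 + 505.618ms (3/2)
7. 3707.865ms @ 11 + 168.539ms (1/2)
8. 3876.404ms @ 23/2 + 168.539ms (1/2)
9. 4044.944ms @ 12 + 1348.315ms (4)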